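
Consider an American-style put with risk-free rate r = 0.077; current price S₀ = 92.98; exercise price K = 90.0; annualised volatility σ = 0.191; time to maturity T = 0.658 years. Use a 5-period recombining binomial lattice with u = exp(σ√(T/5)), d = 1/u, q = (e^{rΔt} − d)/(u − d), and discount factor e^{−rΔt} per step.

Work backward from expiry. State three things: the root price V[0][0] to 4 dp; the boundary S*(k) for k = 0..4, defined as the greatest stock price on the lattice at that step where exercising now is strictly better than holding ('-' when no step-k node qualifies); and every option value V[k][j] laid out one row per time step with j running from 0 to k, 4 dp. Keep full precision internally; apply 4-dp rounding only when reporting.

price = 3.0103
boundary = - - 80.9480 75.5292 80.9480
tree:
3.0103
5.3193 1.2225
9.0520 2.4374 0.2752
14.4708 4.7623 0.6264 0.0000
19.5270 9.0520 1.4256 0.0000 0.0000
24.2446 14.4708 3.2443 0.0000 0.0000 0.0000

Δt=0.13160, u=1.07175, d=0.93306, q=0.55612, disc=e^(-rΔt)=0.98992
k=5 terminal: V=max(K-S,0) → 24.2446 14.4708 3.2443 0.0000 0.0000 0.0000
k=4: j=0 S=70.4730 intr=19.5270 cont=18.6196 V=19.5270[EX]; j=1 S=80.9480 intr=9.0520 cont=8.1446 V=9.0520[EX]; j=2 S=92.9800 intr=0.0000 cont=1.4256 V=1.4256[hold]; j=3 S=106.8004 intr=0.0000 cont=0.0000 V=0.0000[hold]; j=4 S=122.6750 intr=0.0000 cont=0.0000 V=0.0000[hold]  S*(4)=80.9480
k=3: j=0 S=75.5292 intr=14.4708 cont=13.5635 V=14.4708[EX]; j=1 S=86.7557 intr=3.2443 cont=4.7623 V=4.7623[hold]; j=2 S=99.6509 intr=0.0000 cont=0.6264 V=0.6264[hold]; j=3 S=114.4628 intr=0.0000 cont=0.0000 V=0.0000[hold]  S*(3)=75.5292
k=2: j=0 S=80.9480 intr=9.0520 cont=8.9802 V=9.0520[EX]; j=1 S=92.9800 intr=0.0000 cont=2.4374 V=2.4374[hold]; j=2 S=106.8004 intr=0.0000 cont=0.2752 V=0.2752[hold]  S*(2)=80.9480
k=1: j=0 S=86.7557 intr=3.2443 cont=5.3193 V=5.3193[hold]; j=1 S=99.6509 intr=0.0000 cont=1.2225 V=1.2225[hold]  S*(1)=-
k=0: j=0 S=92.9800 intr=0.0000 cont=3.0103 V=3.0103[hold]  S*(0)=-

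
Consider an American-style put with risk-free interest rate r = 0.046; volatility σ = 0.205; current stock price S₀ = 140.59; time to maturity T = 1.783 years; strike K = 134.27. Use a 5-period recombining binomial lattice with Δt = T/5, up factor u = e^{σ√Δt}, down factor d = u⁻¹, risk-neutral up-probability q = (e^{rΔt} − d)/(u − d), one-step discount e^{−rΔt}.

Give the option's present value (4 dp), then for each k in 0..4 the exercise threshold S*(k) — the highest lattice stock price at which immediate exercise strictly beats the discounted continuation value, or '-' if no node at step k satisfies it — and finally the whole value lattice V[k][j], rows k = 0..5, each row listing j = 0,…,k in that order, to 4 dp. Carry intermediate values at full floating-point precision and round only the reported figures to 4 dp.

price = 8.7488
boundary = - - 110.0585 97.3774 110.0585
tree:
8.7488
14.8303 3.7709
24.2115 7.1929 0.9345
36.8926 13.4090 2.0510 0.0000
48.1125 24.2115 4.5013 0.0000 0.0000
58.0397 36.8926 9.8790 0.0000 0.0000 0.0000

Δt=0.35660  u=1.13023  d=0.88478  q=0.53682  discount=0.98373
step 5 (expiry): payoffs max(K−S,0) = 58.0397 36.8926 9.8790 0.0000 0.0000 0.0000
step 4: (k=4,j=0): S=86.1575, (K−S)⁺=48.1125, hold=45.9280 ⇒ V=48.1125 exercise | (k=4,j=1): S=110.0585, (K−S)⁺=24.2115, hold=22.0269 ⇒ V=24.2115 exercise | (k=4,j=2): S=140.5900, (K−S)⁺=0.0000, hold=4.5013 ⇒ V=4.5013 continue | (k=4,j=3): S=179.5912, (K−S)⁺=0.0000, hold=0.0000 ⇒ V=0.0000 continue | (k=4,j=4): S=229.4119, (K−S)⁺=0.0000, hold=0.0000 ⇒ V=0.0000 continue  boundary S*=110.0585
step 3: (k=3,j=0): S=97.3774, (K−S)⁺=36.8926, hold=34.7080 ⇒ V=36.8926 exercise | (k=3,j=1): S=124.3910, (K−S)⁺=9.8790, hold=13.4090 ⇒ V=13.4090 continue | (k=3,j=2): S=158.8985, (K−S)⁺=0.0000, hold=2.0510 ⇒ V=2.0510 continue | (k=3,j=3): S=202.9787, (K−S)⁺=0.0000, hold=0.0000 ⇒ V=0.0000 continue  boundary S*=97.3774
step 2: (k=2,j=0): S=110.0585, (K−S)⁺=24.2115, hold=23.8911 ⇒ V=24.2115 exercise | (k=2,j=1): S=140.5900, (K−S)⁺=0.0000, hold=7.1929 ⇒ V=7.1929 continue | (k=2,j=2): S=179.5912, (K−S)⁺=0.0000, hold=0.9345 ⇒ V=0.9345 continue  boundary S*=110.0585
step 1: (k=1,j=0): S=124.3910, (K−S)⁺=9.8790, hold=14.8303 ⇒ V=14.8303 continue | (k=1,j=1): S=158.8985, (K−S)⁺=0.0000, hold=3.7709 ⇒ V=3.7709 continue  boundary S*=-
step 0: (k=0,j=0): S=140.5900, (K−S)⁺=0.0000, hold=8.7488 ⇒ V=8.7488 continue  boundary S*=-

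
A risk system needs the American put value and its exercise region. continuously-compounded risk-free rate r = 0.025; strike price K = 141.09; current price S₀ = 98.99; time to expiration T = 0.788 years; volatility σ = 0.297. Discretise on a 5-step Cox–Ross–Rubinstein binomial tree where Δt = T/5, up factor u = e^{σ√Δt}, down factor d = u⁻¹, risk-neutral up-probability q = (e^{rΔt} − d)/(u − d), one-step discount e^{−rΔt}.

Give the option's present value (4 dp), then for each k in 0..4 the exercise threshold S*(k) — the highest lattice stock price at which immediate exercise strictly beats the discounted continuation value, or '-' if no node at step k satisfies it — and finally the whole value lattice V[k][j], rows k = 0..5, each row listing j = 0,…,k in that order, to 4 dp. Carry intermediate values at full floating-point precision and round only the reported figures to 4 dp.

price = 42.1000
boundary = 98.9900 87.9803 98.9900 111.3774 125.3149
tree:
42.1000
53.1097 30.7698
62.8949 42.1000 19.0964
71.5917 53.1097 29.7126 8.0798
79.3213 62.8949 42.1000 15.7751 0.0477
86.1912 71.5917 53.1097 29.7126 0.0934 0.0000

params: Δt=0.15760 u=1.12514 d=0.88878 q=0.48726 e^(-rΔt)=0.99607
t_5 payoffs: 86.1912 71.5917 53.1097 29.7126 0.0934 0.0000
t_4: node(4,0) S=61.7687 payoff=79.3213 vs cont=78.7665 → 79.3213 [stop]  node(4,1) S=78.1951 payoff=62.8949 vs cont=62.3401 → 62.8949 [stop]  node(4,2) S=98.9900 payoff=42.1000 vs cont=41.5452 → 42.1000 [stop]  node(4,3) S=125.3149 payoff=15.7751 vs cont=15.2203 → 15.7751 [stop]  node(4,4) S=158.6406 payoff=0.0000 vs cont=0.0477 → 0.0477 [wait]  ⇒ S*(4)=125.3149
t_3: node(3,0) S=69.4983 payoff=71.5917 vs cont=71.0369 → 71.5917 [stop]  node(3,1) S=87.9803 payoff=53.1097 vs cont=52.5549 → 53.1097 [stop]  node(3,2) S=111.3774 payoff=29.7126 vs cont=29.1578 → 29.7126 [stop]  node(3,3) S=140.9966 payoff=0.0934 vs cont=8.0798 → 8.0798 [wait]  ⇒ S*(3)=111.3774
t_2: node(2,0) S=78.1951 payoff=62.8949 vs cont=62.3401 → 62.8949 [stop]  node(2,1) S=98.9900 payoff=42.1000 vs cont=41.5452 → 42.1000 [stop]  node(2,2) S=125.3149 payoff=15.7751 vs cont=19.0964 → 19.0964 [wait]  ⇒ S*(2)=98.9900
t_1: node(1,0) S=87.9803 payoff=53.1097 vs cont=52.5549 → 53.1097 [stop]  node(1,1) S=111.3774 payoff=29.7126 vs cont=30.7698 → 30.7698 [wait]  ⇒ S*(1)=87.9803
t_0: node(0,0) S=98.9900 payoff=42.1000 vs cont=42.0583 → 42.1000 [stop]  ⇒ S*(0)=98.9900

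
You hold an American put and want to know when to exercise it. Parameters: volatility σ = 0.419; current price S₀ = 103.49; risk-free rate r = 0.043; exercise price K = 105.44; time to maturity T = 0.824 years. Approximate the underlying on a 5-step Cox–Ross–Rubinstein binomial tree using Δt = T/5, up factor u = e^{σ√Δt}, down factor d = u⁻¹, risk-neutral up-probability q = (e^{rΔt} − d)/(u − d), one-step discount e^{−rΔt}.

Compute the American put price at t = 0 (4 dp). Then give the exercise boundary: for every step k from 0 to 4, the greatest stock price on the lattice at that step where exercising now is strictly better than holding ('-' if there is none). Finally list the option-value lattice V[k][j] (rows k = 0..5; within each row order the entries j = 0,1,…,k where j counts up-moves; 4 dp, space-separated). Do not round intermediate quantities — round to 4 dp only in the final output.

Δt=0.16480  u=1.18542  d=0.84358  q=0.47838  discount=0.99294
step 5 (expiry): payoffs max(K−S,0) = 61.2279 43.3125 18.1375 0.0000 0.0000 0.0000
step 4: (k=4,j=0): S=52.4098, (K−S)⁺=53.0302, hold=52.2857 ⇒ V=53.0302 exercise | (k=4,j=1): S=73.6471, (K−S)⁺=31.7929, hold=31.0484 ⇒ V=31.7929 exercise | (k=4,j=2): S=103.4900, (K−S)⁺=1.9500, hold=9.3940 ⇒ V=9.3940 continue | (k=4,j=3): S=145.4258, (K−S)⁺=0.0000, hold=0.0000 ⇒ V=0.0000 continue | (k=4,j=4): S=204.3546, (K−S)⁺=0.0000, hold=0.0000 ⇒ V=0.0000 continue  boundary S*=73.6471
step 3: (k=3,j=0): S=62.1275, (K−S)⁺=43.3125, hold=42.5680 ⇒ V=43.3125 exercise | (k=3,j=1): S=87.3025, (K−S)⁺=18.1375, hold=20.9288 ⇒ V=20.9288 continue | (k=3,j=2): S=122.6789, (K−S)⁺=0.0000, hold=4.8655 ⇒ V=4.8655 continue | (k=3,j=3): S=172.3903, (K−S)⁺=0.0000, hold=0.0000 ⇒ V=0.0000 continue  boundary S*=62.1275
step 2: (k=2,j=0): S=73.6471, (K−S)⁺=31.7929, hold=32.3743 ⇒ V=32.3743 continue | (k=2,j=1): S=103.4900, (K−S)⁺=1.9500, hold=13.1509 ⇒ V=13.1509 continue | (k=2,j=2): S=145.4258, (K−S)⁺=0.0000, hold=2.5200 ⇒ V=2.5200 continue  boundary S*=-
step 1: (k=1,j=0): S=87.3025, (K−S)⁺=18.1375, hold=23.0145 ⇒ V=23.0145 continue | (k=1,j=1): S=122.6789, (K−S)⁺=0.0000, hold=8.0083 ⇒ V=8.0083 continue  boundary S*=-
step 0: (k=0,j=0): S=103.4900, (K−S)⁺=1.9500, hold=15.7240 ⇒ V=15.7240 continue  boundary S*=-

price = 15.7240
boundary = - - - 62.1275 73.6471
tree:
15.7240
23.0145 8.0083
32.3743 13.1509 2.5200
43.3125 20.9288 4.8655 0.0000
53.0302 31.7929 9.3940 0.0000 0.0000
61.2279 43.3125 18.1375 0.0000 0.0000 0.0000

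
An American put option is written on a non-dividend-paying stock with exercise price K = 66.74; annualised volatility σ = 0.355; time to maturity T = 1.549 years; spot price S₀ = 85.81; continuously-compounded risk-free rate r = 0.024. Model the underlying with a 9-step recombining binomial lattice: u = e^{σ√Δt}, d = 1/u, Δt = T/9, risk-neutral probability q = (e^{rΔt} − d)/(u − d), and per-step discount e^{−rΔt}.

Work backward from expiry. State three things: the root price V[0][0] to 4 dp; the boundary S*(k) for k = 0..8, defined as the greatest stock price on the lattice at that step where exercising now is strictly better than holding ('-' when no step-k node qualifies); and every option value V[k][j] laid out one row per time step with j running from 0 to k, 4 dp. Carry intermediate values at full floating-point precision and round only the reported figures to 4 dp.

price = 5.2756
boundary = - - - - - 41.0896 35.4626 41.0896 47.6094
tree:
5.2756
7.6781 2.6898
10.8968 4.2192 1.0380
15.0188 6.4763 1.7835 0.2304
20.0105 9.6814 3.0217 0.4427 0.0000
25.6504 14.0064 5.0280 0.8503 0.0000 0.0000
31.2774 19.4483 8.1671 1.6333 0.0000 0.0000 0.0000
36.1338 25.6504 12.8236 3.1374 0.0000 0.0000 0.0000 0.0000
40.3252 31.2774 19.1306 6.0265 0.0000 0.0000 0.0000 0.0000 0.0000
43.9425 36.1338 25.6504 11.5762 0.0000 0.0000 0.0000 0.0000 0.0000 0.0000

Δt=0.17211  u=1.15867  d=0.86306  q=0.47725  discount=0.99588
step 9 (expiry): payoffs max(K−S,0) = 43.9425 36.1338 25.6504 11.5762 0.0000 0.0000 0.0000 0.0000 0.0000 0.0000
step 8: (k=8,j=0): S=26.4148, (K−S)⁺=40.3252, hold=40.0501 ⇒ V=40.3252 exercise | (k=8,j=1): S=35.4626, (K−S)⁺=31.2774, hold=31.0023 ⇒ V=31.2774 exercise | (k=8,j=2): S=47.6094, (K−S)⁺=19.1306, hold=18.8555 ⇒ V=19.1306 exercise | (k=8,j=3): S=63.9168, (K−S)⁺=2.8232, hold=6.0265 ⇒ V=6.0265 continue | (k=8,j=4): S=85.8100, (K−S)⁺=0.0000, hold=0.0000 ⇒ V=0.0000 continue | (k=8,j=5): S=115.2021, (K−S)⁺=0.0000, hold=0.0000 ⇒ V=0.0000 continue | (k=8,j=6): S=154.6618, (K−S)⁺=0.0000, hold=0.0000 ⇒ V=0.0000 continue | (k=8,j=7): S=207.6374, (K−S)⁺=0.0000, hold=0.0000 ⇒ V=0.0000 continue | (k=8,j=8): S=278.7585, (K−S)⁺=0.0000, hold=0.0000 ⇒ V=0.0000 continue  boundary S*=47.6094
step 7: (k=7,j=0): S=30.6062, (K−S)⁺=36.1338, hold=35.8587 ⇒ V=36.1338 exercise | (k=7,j=1): S=41.0896, (K−S)⁺=25.6504, hold=25.3753 ⇒ V=25.6504 exercise | (k=7,j=2): S=55.1638, (K−S)⁺=11.5762, hold=12.8236 ⇒ V=12.8236 continue | (k=7,j=3): S=74.0588, (K−S)⁺=0.0000, hold=3.1374 ⇒ V=3.1374 continue | (k=7,j=4): S=99.4258, (K−S)⁺=0.0000, hold=0.0000 ⇒ V=0.0000 continue | (k=7,j=5): S=133.4817, (K−S)⁺=0.0000, hold=0.0000 ⇒ V=0.0000 continue | (k=7,j=6): S=179.2026, (K−S)⁺=0.0000, hold=0.0000 ⇒ V=0.0000 continue | (k=7,j=7): S=240.5841, (K−S)⁺=0.0000, hold=0.0000 ⇒ V=0.0000 continue  boundary S*=41.0896
step 6: (k=6,j=0): S=35.4626, (K−S)⁺=31.2774, hold=31.0023 ⇒ V=31.2774 exercise | (k=6,j=1): S=47.6094, (K−S)⁺=19.1306, hold=19.4483 ⇒ V=19.4483 continue | (k=6,j=2): S=63.9168, (K−S)⁺=2.8232, hold=8.1671 ⇒ V=8.1671 continue | (k=6,j=3): S=85.8100, (K−S)⁺=0.0000, hold=1.6333 ⇒ V=1.6333 continue | (k=6,j=4): S=115.2021, (K−S)⁺=0.0000, hold=0.0000 ⇒ V=0.0000 continue | (k=6,j=5): S=154.6618, (K−S)⁺=0.0000, hold=0.0000 ⇒ V=0.0000 continue | (k=6,j=6): S=207.6374, (K−S)⁺=0.0000, hold=0.0000 ⇒ V=0.0000 continue  boundary S*=35.4626
step 5: (k=5,j=0): S=41.0896, (K−S)⁺=25.6504, hold=25.5263 ⇒ V=25.6504 exercise | (k=5,j=1): S=55.1638, (K−S)⁺=11.5762, hold=14.0064 ⇒ V=14.0064 continue | (k=5,j=2): S=74.0588, (K−S)⁺=0.0000, hold=5.0280 ⇒ V=5.0280 continue | (k=5,j=3): S=99.4258, (K−S)⁺=0.0000, hold=0.8503 ⇒ V=0.8503 continue | (k=5,j=4): S=133.4817, (K−S)⁺=0.0000, hold=0.0000 ⇒ V=0.0000 continue | (k=5,j=5): S=179.2026, (K−S)⁺=0.0000, hold=0.0000 ⇒ V=0.0000 continue  boundary S*=41.0896
step 4: (k=4,j=0): S=47.6094, (K−S)⁺=19.1306, hold=20.0105 ⇒ V=20.0105 continue | (k=4,j=1): S=63.9168, (K−S)⁺=2.8232, hold=9.6814 ⇒ V=9.6814 continue | (k=4,j=2): S=85.8100, (K−S)⁺=0.0000, hold=3.0217 ⇒ V=3.0217 continue | (k=4,j=3): S=115.2021, (K−S)⁺=0.0000, hold=0.4427 ⇒ V=0.4427 continue | (k=4,j=4): S=154.6618, (K−S)⁺=0.0000, hold=0.0000 ⇒ V=0.0000 continue  boundary S*=-
step 3: (k=3,j=0): S=55.1638, (K−S)⁺=11.5762, hold=15.0188 ⇒ V=15.0188 continue | (k=3,j=1): S=74.0588, (K−S)⁺=0.0000, hold=6.4763 ⇒ V=6.4763 continue | (k=3,j=2): S=99.4258, (K−S)⁺=0.0000, hold=1.7835 ⇒ V=1.7835 continue | (k=3,j=3): S=133.4817, (K−S)⁺=0.0000, hold=0.2304 ⇒ V=0.2304 continue  boundary S*=-
step 2: (k=2,j=0): S=63.9168, (K−S)⁺=2.8232, hold=10.8968 ⇒ V=10.8968 continue | (k=2,j=1): S=85.8100, (K−S)⁺=0.0000, hold=4.2192 ⇒ V=4.2192 continue | (k=2,j=2): S=115.2021, (K−S)⁺=0.0000, hold=1.0380 ⇒ V=1.0380 continue  boundary S*=-
step 1: (k=1,j=0): S=74.0588, (K−S)⁺=0.0000, hold=7.6781 ⇒ V=7.6781 continue | (k=1,j=1): S=99.4258, (K−S)⁺=0.0000, hold=2.6898 ⇒ V=2.6898 continue  boundary S*=-
step 0: (k=0,j=0): S=85.8100, (K−S)⁺=0.0000, hold=5.2756 ⇒ V=5.2756 continue  boundary S*=-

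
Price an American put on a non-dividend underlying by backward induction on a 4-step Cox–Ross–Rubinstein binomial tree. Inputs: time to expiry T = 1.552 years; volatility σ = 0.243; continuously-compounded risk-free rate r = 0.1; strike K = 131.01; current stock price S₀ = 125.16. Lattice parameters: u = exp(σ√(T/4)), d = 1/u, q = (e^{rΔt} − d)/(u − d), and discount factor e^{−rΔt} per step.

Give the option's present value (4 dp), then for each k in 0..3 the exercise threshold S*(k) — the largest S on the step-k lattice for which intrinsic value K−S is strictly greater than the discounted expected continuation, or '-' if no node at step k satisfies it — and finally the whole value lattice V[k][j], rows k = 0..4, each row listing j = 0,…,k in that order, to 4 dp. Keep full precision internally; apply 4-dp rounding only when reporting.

Δt=0.38800  u=1.16342  d=0.85953  q=0.59242  discount=0.96194
step 4 (expiry): payoffs max(K−S,0) = 62.6944 38.5418 5.8500 0.0000 0.0000
step 3: (k=3,j=0): S=79.4797, (K−S)⁺=51.5303, hold=46.5445 ⇒ V=51.5303 exercise | (k=3,j=1): S=107.5794, (K−S)⁺=23.4306, hold=18.4448 ⇒ V=23.4306 exercise | (k=3,j=2): S=145.6136, (K−S)⁺=0.0000, hold=2.2936 ⇒ V=2.2936 continue | (k=3,j=3): S=197.0947, (K−S)⁺=0.0000, hold=0.0000 ⇒ V=0.0000 continue  boundary S*=107.5794
step 2: (k=2,j=0): S=92.4682, (K−S)⁺=38.5418, hold=33.5559 ⇒ V=38.5418 exercise | (k=2,j=1): S=125.1600, (K−S)⁺=5.8500, hold=10.4935 ⇒ V=10.4935 continue | (k=2,j=2): S=169.4098, (K−S)⁺=0.0000, hold=0.8992 ⇒ V=0.8992 continue  boundary S*=92.4682
step 1: (k=1,j=0): S=107.5794, (K−S)⁺=23.4306, hold=21.0910 ⇒ V=23.4306 exercise | (k=1,j=1): S=145.6136, (K−S)⁺=0.0000, hold=4.6266 ⇒ V=4.6266 continue  boundary S*=107.5794
step 0: (k=0,j=0): S=125.1600, (K−S)⁺=5.8500, hold=11.8230 ⇒ V=11.8230 continue  boundary S*=-

price = 11.8230
boundary = - 107.5794 92.4682 107.5794
tree:
11.8230
23.4306 4.6266
38.5418 10.4935 0.8992
51.5303 23.4306 2.2936 0.0000
62.6944 38.5418 5.8500 0.0000 0.0000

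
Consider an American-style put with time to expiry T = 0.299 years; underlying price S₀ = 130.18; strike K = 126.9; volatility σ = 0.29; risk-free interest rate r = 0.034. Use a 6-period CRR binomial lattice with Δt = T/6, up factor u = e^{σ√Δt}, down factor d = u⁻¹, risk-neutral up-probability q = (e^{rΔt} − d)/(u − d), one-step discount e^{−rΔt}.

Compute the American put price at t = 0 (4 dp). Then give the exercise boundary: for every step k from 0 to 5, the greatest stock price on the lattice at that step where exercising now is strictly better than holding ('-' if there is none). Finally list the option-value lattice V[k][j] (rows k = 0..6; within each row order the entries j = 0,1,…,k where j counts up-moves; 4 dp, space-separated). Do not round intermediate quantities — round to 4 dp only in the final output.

price = 6.1299
boundary = - - - - 100.4808 107.2009
tree:
6.1299
9.4046 2.8353
13.9272 4.8579 0.7972
19.7252 8.1046 1.5873 0.0000
26.4192 13.0153 3.1605 0.0000 0.0000
32.7180 19.6991 6.2928 0.0000 0.0000 0.0000
38.6220 26.4192 12.5296 0.0000 0.0000 0.0000 0.0000

Δt=0.04983  u=1.06688  d=0.93731  q=0.49691  discount=0.99831
step 6 (expiry): payoffs max(K−S,0) = 38.6220 26.4192 12.5296 0.0000 0.0000 0.0000 0.0000
step 5: (k=5,j=0): S=94.1820, (K−S)⁺=32.7180, hold=32.5032 ⇒ V=32.7180 exercise | (k=5,j=1): S=107.2009, (K−S)⁺=19.6991, hold=19.4843 ⇒ V=19.6991 exercise | (k=5,j=2): S=122.0194, (K−S)⁺=4.8806, hold=6.2928 ⇒ V=6.2928 continue | (k=5,j=3): S=138.8863, (K−S)⁺=0.0000, hold=0.0000 ⇒ V=0.0000 continue | (k=5,j=4): S=158.0848, (K−S)⁺=0.0000, hold=0.0000 ⇒ V=0.0000 continue | (k=5,j=5): S=179.9371, (K−S)⁺=0.0000, hold=0.0000 ⇒ V=0.0000 continue  boundary S*=107.2009
step 4: (k=4,j=0): S=100.4808, (K−S)⁺=26.4192, hold=26.2043 ⇒ V=26.4192 exercise | (k=4,j=1): S=114.3704, (K−S)⁺=12.5296, hold=13.0153 ⇒ V=13.0153 continue | (k=4,j=2): S=130.1800, (K−S)⁺=0.0000, hold=3.1605 ⇒ V=3.1605 continue | (k=4,j=3): S=148.1750, (K−S)⁺=0.0000, hold=0.0000 ⇒ V=0.0000 continue | (k=4,j=4): S=168.6574, (K−S)⁺=0.0000, hold=0.0000 ⇒ V=0.0000 continue  boundary S*=100.4808
step 3: (k=3,j=0): S=107.2009, (K−S)⁺=19.6991, hold=19.7252 ⇒ V=19.7252 continue | (k=3,j=1): S=122.0194, (K−S)⁺=4.8806, hold=8.1046 ⇒ V=8.1046 continue | (k=3,j=2): S=138.8863, (K−S)⁺=0.0000, hold=1.5873 ⇒ V=1.5873 continue | (k=3,j=3): S=158.0848, (K−S)⁺=0.0000, hold=0.0000 ⇒ V=0.0000 continue  boundary S*=-
step 2: (k=2,j=0): S=114.3704, (K−S)⁺=12.5296, hold=13.9272 ⇒ V=13.9272 continue | (k=2,j=1): S=130.1800, (K−S)⁺=0.0000, hold=4.8579 ⇒ V=4.8579 continue | (k=2,j=2): S=148.1750, (K−S)⁺=0.0000, hold=0.7972 ⇒ V=0.7972 continue  boundary S*=-
step 1: (k=1,j=0): S=122.0194, (K−S)⁺=4.8806, hold=9.4046 ⇒ V=9.4046 continue | (k=1,j=1): S=138.8863, (K−S)⁺=0.0000, hold=2.8353 ⇒ V=2.8353 continue  boundary S*=-
step 0: (k=0,j=0): S=130.1800, (K−S)⁺=0.0000, hold=6.1299 ⇒ V=6.1299 continue  boundary S*=-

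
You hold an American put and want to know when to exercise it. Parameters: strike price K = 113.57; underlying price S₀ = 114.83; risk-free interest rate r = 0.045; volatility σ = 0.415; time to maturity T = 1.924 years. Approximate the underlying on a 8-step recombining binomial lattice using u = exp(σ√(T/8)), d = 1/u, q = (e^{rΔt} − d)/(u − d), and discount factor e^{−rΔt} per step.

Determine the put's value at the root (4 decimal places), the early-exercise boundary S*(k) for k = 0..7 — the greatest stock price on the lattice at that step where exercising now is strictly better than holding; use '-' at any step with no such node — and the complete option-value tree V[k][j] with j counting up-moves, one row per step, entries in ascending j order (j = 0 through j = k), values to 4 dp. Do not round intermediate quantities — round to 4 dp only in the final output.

Δt=0.24050  u=1.22571  d=0.81585  q=0.47584  discount=0.98924
step 8 (expiry): payoffs max(K−S,0) = 91.0298 79.7065 62.6948 37.1370 0.0000 0.0000 0.0000 0.0000 0.0000
step 7: (k=7,j=0): S=27.6277, (K−S)⁺=85.9423, hold=84.7199 ⇒ V=85.9423 exercise | (k=7,j=1): S=41.5068, (K−S)⁺=72.0632, hold=70.8408 ⇒ V=72.0632 exercise | (k=7,j=2): S=62.3582, (K−S)⁺=51.2118, hold=49.9893 ⇒ V=51.2118 exercise | (k=7,j=3): S=93.6846, (K−S)⁺=19.8854, hold=19.2561 ⇒ V=19.8854 exercise | (k=7,j=4): S=140.7481, (K−S)⁺=0.0000, hold=0.0000 ⇒ V=0.0000 continue | (k=7,j=5): S=211.4547, (K−S)⁺=0.0000, hold=0.0000 ⇒ V=0.0000 continue | (k=7,j=6): S=317.6815, (K−S)⁺=0.0000, hold=0.0000 ⇒ V=0.0000 continue | (k=7,j=7): S=477.2727, (K−S)⁺=0.0000, hold=0.0000 ⇒ V=0.0000 continue  boundary S*=93.6846
step 6: (k=6,j=0): S=33.8635, (K−S)⁺=79.7065, hold=78.4840 ⇒ V=79.7065 exercise | (k=6,j=1): S=50.8752, (K−S)⁺=62.6948, hold=61.4723 ⇒ V=62.6948 exercise | (k=6,j=2): S=76.4330, (K−S)⁺=37.1370, hold=35.9145 ⇒ V=37.1370 exercise | (k=6,j=3): S=114.8300, (K−S)⁺=0.0000, hold=10.3109 ⇒ V=10.3109 continue | (k=6,j=4): S=172.5162, (K−S)⁺=0.0000, hold=0.0000 ⇒ V=0.0000 continue | (k=6,j=5): S=259.1819, (K−S)⁺=0.0000, hold=0.0000 ⇒ V=0.0000 continue | (k=6,j=6): S=389.3850, (K−S)⁺=0.0000, hold=0.0000 ⇒ V=0.0000 continue  boundary S*=76.4330
step 5: (k=5,j=0): S=41.5068, (K−S)⁺=72.0632, hold=70.8408 ⇒ V=72.0632 exercise | (k=5,j=1): S=62.3582, (K−S)⁺=51.2118, hold=49.9893 ⇒ V=51.2118 exercise | (k=5,j=2): S=93.6846, (K−S)⁺=19.8854, hold=24.1096 ⇒ V=24.1096 continue | (k=5,j=3): S=140.7481, (K−S)⁺=0.0000, hold=5.3463 ⇒ V=5.3463 continue | (k=5,j=4): S=211.4547, (K−S)⁺=0.0000, hold=0.0000 ⇒ V=0.0000 continue | (k=5,j=5): S=317.6815, (K−S)⁺=0.0000, hold=0.0000 ⇒ V=0.0000 continue  boundary S*=62.3582
step 4: (k=4,j=0): S=50.8752, (K−S)⁺=62.6948, hold=61.4723 ⇒ V=62.6948 exercise | (k=4,j=1): S=76.4330, (K−S)⁺=37.1370, hold=37.9030 ⇒ V=37.9030 continue | (k=4,j=2): S=114.8300, (K−S)⁺=0.0000, hold=15.0178 ⇒ V=15.0178 continue | (k=4,j=3): S=172.5162, (K−S)⁺=0.0000, hold=2.7721 ⇒ V=2.7721 continue | (k=4,j=4): S=259.1819, (K−S)⁺=0.0000, hold=0.0000 ⇒ V=0.0000 continue  boundary S*=50.8752
step 3: (k=3,j=0): S=62.3582, (K−S)⁺=51.2118, hold=50.3499 ⇒ V=51.2118 exercise | (k=3,j=1): S=93.6846, (K−S)⁺=19.8854, hold=26.7224 ⇒ V=26.7224 continue | (k=3,j=2): S=140.7481, (K−S)⁺=0.0000, hold=9.0918 ⇒ V=9.0918 continue | (k=3,j=3): S=211.4547, (K−S)⁺=0.0000, hold=1.4374 ⇒ V=1.4374 continue  boundary S*=62.3582
step 2: (k=2,j=0): S=76.4330, (K−S)⁺=37.1370, hold=39.1329 ⇒ V=39.1329 continue | (k=2,j=1): S=114.8300, (K−S)⁺=0.0000, hold=18.1357 ⇒ V=18.1357 continue | (k=2,j=2): S=172.5162, (K−S)⁺=0.0000, hold=5.3909 ⇒ V=5.3909 continue  boundary S*=-
step 1: (k=1,j=0): S=93.6846, (K−S)⁺=19.8854, hold=28.8278 ⇒ V=28.8278 continue | (k=1,j=1): S=140.7481, (K−S)⁺=0.0000, hold=11.9412 ⇒ V=11.9412 continue  boundary S*=-
step 0: (k=0,j=0): S=114.8300, (K−S)⁺=0.0000, hold=20.5686 ⇒ V=20.5686 continue  boundary S*=-

price = 20.5686
boundary = - - - 62.3582 50.8752 62.3582 76.4330 93.6846
tree:
20.5686
28.8278 11.9412
39.1329 18.1357 5.3909
51.2118 26.7224 9.0918 1.4374
62.6948 37.9030 15.0178 2.7721 0.0000
72.0632 51.2118 24.1096 5.3463 0.0000 0.0000
79.7065 62.6948 37.1370 10.3109 0.0000 0.0000 0.0000
85.9423 72.0632 51.2118 19.8854 0.0000 0.0000 0.0000 0.0000
91.0298 79.7065 62.6948 37.1370 0.0000 0.0000 0.0000 0.0000 0.0000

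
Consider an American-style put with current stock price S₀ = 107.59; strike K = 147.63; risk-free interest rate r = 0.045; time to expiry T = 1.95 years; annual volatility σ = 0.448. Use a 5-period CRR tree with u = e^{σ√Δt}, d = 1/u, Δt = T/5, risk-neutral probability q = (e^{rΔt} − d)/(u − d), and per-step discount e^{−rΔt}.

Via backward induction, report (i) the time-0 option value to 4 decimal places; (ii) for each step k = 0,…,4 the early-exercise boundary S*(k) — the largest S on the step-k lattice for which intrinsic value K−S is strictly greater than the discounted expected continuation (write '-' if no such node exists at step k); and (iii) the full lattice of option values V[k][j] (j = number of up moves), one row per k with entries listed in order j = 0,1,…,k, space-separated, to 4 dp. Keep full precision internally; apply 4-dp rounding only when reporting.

Δt=0.39000, u=1.32283, d=0.75595, q=0.46174, disc=e^(-rΔt)=0.98260
k=5 terminal: V=max(K-S,0) → 121.0689 101.1510 66.2970 5.3064 0.0000 0.0000
k=4: j=0 S=35.1359 intr=112.4941 cont=109.9258 V=112.4941[EX]; j=1 S=61.4839 intr=86.1461 cont=83.5778 V=86.1461[EX]; j=2 S=107.5900 intr=40.0400 cont=37.4717 V=40.0400[EX]; j=3 S=188.2705 intr=0.0000 cont=2.8065 V=2.8065[hold]; j=4 S=329.4522 intr=0.0000 cont=0.0000 V=0.0000[hold]  S*(4)=107.5900
k=3: j=0 S=46.4790 intr=101.1510 cont=98.5827 V=101.1510[EX]; j=1 S=81.3330 intr=66.2970 cont=63.7287 V=66.2970[EX]; j=2 S=142.3236 intr=5.3064 cont=22.4503 V=22.4503[hold]; j=3 S=249.0504 intr=0.0000 cont=1.4843 V=1.4843[hold]  S*(3)=81.3330
k=2: j=0 S=61.4839 intr=86.1461 cont=83.5778 V=86.1461[EX]; j=1 S=107.5900 intr=40.0400 cont=45.2500 V=45.2500[hold]; j=2 S=188.2705 intr=0.0000 cont=12.5473 V=12.5473[hold]  S*(2)=61.4839
k=1: j=0 S=81.3330 intr=66.2970 cont=66.0925 V=66.2970[EX]; j=1 S=142.3236 intr=5.3064 cont=29.6253 V=29.6253[hold]  S*(1)=81.3330
k=0: j=0 S=107.5900 intr=40.0400 cont=48.5054 V=48.5054[hold]  S*(0)=-

price = 48.5054
boundary = - 81.3330 61.4839 81.3330 107.5900
tree:
48.5054
66.2970 29.6253
86.1461 45.2500 12.5473
101.1510 66.2970 22.4503 1.4843
112.4941 86.1461 40.0400 2.8065 0.0000
121.0689 101.1510 66.2970 5.3064 0.0000 0.0000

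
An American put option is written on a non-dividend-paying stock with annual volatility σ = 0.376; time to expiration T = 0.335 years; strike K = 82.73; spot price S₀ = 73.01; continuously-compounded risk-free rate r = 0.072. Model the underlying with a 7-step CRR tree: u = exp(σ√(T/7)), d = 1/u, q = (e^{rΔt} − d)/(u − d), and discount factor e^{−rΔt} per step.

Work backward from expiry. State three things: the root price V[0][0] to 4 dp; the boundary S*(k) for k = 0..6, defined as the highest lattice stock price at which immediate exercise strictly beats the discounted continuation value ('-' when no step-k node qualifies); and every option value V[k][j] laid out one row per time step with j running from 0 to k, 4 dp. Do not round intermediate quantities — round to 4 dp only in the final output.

Δt=0.04786  u=1.08573  d=0.92104  q=0.50041  discount=0.99656
step 7 (expiry): payoffs max(K−S,0) = 41.6791 34.3386 25.6855 15.4851 3.4607 0.0000 0.0000 0.0000
step 6: (k=6,j=0): S=44.5703, (K−S)⁺=38.1597, hold=37.8751 ⇒ V=38.1597 exercise | (k=6,j=1): S=52.5401, (K−S)⁺=30.1899, hold=29.9053 ⇒ V=30.1899 exercise | (k=6,j=2): S=61.9351, (K−S)⁺=20.7949, hold=20.5103 ⇒ V=20.7949 exercise | (k=6,j=3): S=73.0100, (K−S)⁺=9.7200, hold=9.4354 ⇒ V=9.7200 exercise | (k=6,j=4): S=86.0653, (K−S)⁺=0.0000, hold=1.7230 ⇒ V=1.7230 continue | (k=6,j=5): S=101.4550, (K−S)⁺=0.0000, hold=0.0000 ⇒ V=0.0000 continue | (k=6,j=6): S=119.5967, (K−S)⁺=0.0000, hold=0.0000 ⇒ V=0.0000 continue  boundary S*=73.0100
step 5: (k=5,j=0): S=48.3914, (K−S)⁺=34.3386, hold=34.0540 ⇒ V=34.3386 exercise | (k=5,j=1): S=57.0445, (K−S)⁺=25.6855, hold=25.4009 ⇒ V=25.6855 exercise | (k=5,j=2): S=67.2449, (K−S)⁺=15.4851, hold=15.2005 ⇒ V=15.4851 exercise | (k=5,j=3): S=79.2693, (K−S)⁺=3.4607, hold=5.6986 ⇒ V=5.6986 continue | (k=5,j=4): S=93.4439, (K−S)⁺=0.0000, hold=0.8578 ⇒ V=0.8578 continue | (k=5,j=5): S=110.1530, (K−S)⁺=0.0000, hold=0.0000 ⇒ V=0.0000 continue  boundary S*=67.2449
step 4: (k=4,j=0): S=52.5401, (K−S)⁺=30.1899, hold=29.9053 ⇒ V=30.1899 exercise | (k=4,j=1): S=61.9351, (K−S)⁺=20.7949, hold=20.5103 ⇒ V=20.7949 exercise | (k=4,j=2): S=73.0100, (K−S)⁺=9.7200, hold=10.5514 ⇒ V=10.5514 continue | (k=4,j=3): S=86.0653, (K−S)⁺=0.0000, hold=3.2650 ⇒ V=3.2650 continue | (k=4,j=4): S=101.4550, (K−S)⁺=0.0000, hold=0.4271 ⇒ V=0.4271 continue  boundary S*=61.9351
step 3: (k=3,j=0): S=57.0445, (K−S)⁺=25.6855, hold=25.4009 ⇒ V=25.6855 exercise | (k=3,j=1): S=67.2449, (K−S)⁺=15.4851, hold=15.6151 ⇒ V=15.6151 continue | (k=3,j=2): S=79.2693, (K−S)⁺=3.4607, hold=6.8815 ⇒ V=6.8815 continue | (k=3,j=3): S=93.4439, (K−S)⁺=0.0000, hold=1.8385 ⇒ V=1.8385 continue  boundary S*=57.0445
step 2: (k=2,j=0): S=61.9351, (K−S)⁺=20.7949, hold=20.5752 ⇒ V=20.7949 exercise | (k=2,j=1): S=73.0100, (K−S)⁺=9.7200, hold=11.2061 ⇒ V=11.2061 continue | (k=2,j=2): S=86.0653, (K−S)⁺=0.0000, hold=4.3430 ⇒ V=4.3430 continue  boundary S*=61.9351
step 1: (k=1,j=0): S=67.2449, (K−S)⁺=15.4851, hold=15.9416 ⇒ V=15.9416 continue | (k=1,j=1): S=79.2693, (K−S)⁺=3.4607, hold=7.7450 ⇒ V=7.7450 continue  boundary S*=-
step 0: (k=0,j=0): S=73.0100, (K−S)⁺=9.7200, hold=11.7992 ⇒ V=11.7992 continue  boundary S*=-

price = 11.7992
boundary = - - 61.9351 57.0445 61.9351 67.2449 73.0100
tree:
11.7992
15.9416 7.7450
20.7949 11.2061 4.3430
25.6855 15.6151 6.8815 1.8385
30.1899 20.7949 10.5514 3.2650 0.4271
34.3386 25.6855 15.4851 5.6986 0.8578 0.0000
38.1597 30.1899 20.7949 9.7200 1.7230 0.0000 0.0000
41.6791 34.3386 25.6855 15.4851 3.4607 0.0000 0.0000 0.0000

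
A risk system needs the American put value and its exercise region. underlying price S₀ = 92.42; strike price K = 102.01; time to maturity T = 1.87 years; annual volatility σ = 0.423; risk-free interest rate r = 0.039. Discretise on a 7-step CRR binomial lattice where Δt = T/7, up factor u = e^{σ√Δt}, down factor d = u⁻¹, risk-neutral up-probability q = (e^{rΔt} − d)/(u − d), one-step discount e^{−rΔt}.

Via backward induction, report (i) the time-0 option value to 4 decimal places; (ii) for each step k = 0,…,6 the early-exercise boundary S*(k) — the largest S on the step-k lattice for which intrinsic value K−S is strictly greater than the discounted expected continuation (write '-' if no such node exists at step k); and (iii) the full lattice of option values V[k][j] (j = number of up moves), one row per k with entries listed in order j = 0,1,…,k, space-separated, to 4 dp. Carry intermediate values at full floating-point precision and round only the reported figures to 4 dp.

price = 23.9215
boundary = - - - 47.9640 59.6850 47.9640 59.6850
tree:
23.9215
32.5363 14.7142
42.7593 21.7027 7.1402
54.0460 30.9511 11.7296 2.1102
63.4653 42.3250 18.7809 4.0181 0.0000
71.0348 54.0460 28.9945 7.6510 0.0000 0.0000
77.1178 63.4653 42.3250 14.5683 0.0000 0.0000 0.0000
82.0061 71.0348 54.0460 27.7396 0.0000 0.0000 0.0000 0.0000

Δt=0.26714  u=1.24437  d=0.80362  q=0.46932  discount=0.98964
step 7 (expiry): payoffs max(K−S,0) = 82.0061 71.0348 54.0460 27.7396 0.0000 0.0000 0.0000 0.0000
step 6: (k=6,j=0): S=24.8922, (K−S)⁺=77.1178, hold=76.0605 ⇒ V=77.1178 exercise | (k=6,j=1): S=38.5447, (K−S)⁺=63.4653, hold=62.4080 ⇒ V=63.4653 exercise | (k=6,j=2): S=59.6850, (K−S)⁺=42.3250, hold=41.2677 ⇒ V=42.3250 exercise | (k=6,j=3): S=92.4200, (K−S)⁺=9.5900, hold=14.5683 ⇒ V=14.5683 continue | (k=6,j=4): S=143.1089, (K−S)⁺=0.0000, hold=0.0000 ⇒ V=0.0000 continue | (k=6,j=5): S=221.5987, (K−S)⁺=0.0000, hold=0.0000 ⇒ V=0.0000 continue | (k=6,j=6): S=343.1373, (K−S)⁺=0.0000, hold=0.0000 ⇒ V=0.0000 continue  boundary S*=59.6850
step 5: (k=5,j=0): S=30.9752, (K−S)⁺=71.0348, hold=69.9775 ⇒ V=71.0348 exercise | (k=5,j=1): S=47.9640, (K−S)⁺=54.0460, hold=52.9888 ⇒ V=54.0460 exercise | (k=5,j=2): S=74.2704, (K−S)⁺=27.7396, hold=28.9945 ⇒ V=28.9945 continue | (k=5,j=3): S=115.0049, (K−S)⁺=0.0000, hold=7.6510 ⇒ V=7.6510 continue | (k=5,j=4): S=178.0807, (K−S)⁺=0.0000, hold=0.0000 ⇒ V=0.0000 continue | (k=5,j=5): S=275.7513, (K−S)⁺=0.0000, hold=0.0000 ⇒ V=0.0000 continue  boundary S*=47.9640
step 4: (k=4,j=0): S=38.5447, (K−S)⁺=63.4653, hold=62.4080 ⇒ V=63.4653 exercise | (k=4,j=1): S=59.6850, (K−S)⁺=42.3250, hold=41.8506 ⇒ V=42.3250 exercise | (k=4,j=2): S=92.4200, (K−S)⁺=9.5900, hold=18.7809 ⇒ V=18.7809 continue | (k=4,j=3): S=143.1089, (K−S)⁺=0.0000, hold=4.0181 ⇒ V=4.0181 continue | (k=4,j=4): S=221.5987, (K−S)⁺=0.0000, hold=0.0000 ⇒ V=0.0000 continue  boundary S*=59.6850
step 3: (k=3,j=0): S=47.9640, (K−S)⁺=54.0460, hold=52.9888 ⇒ V=54.0460 exercise | (k=3,j=1): S=74.2704, (K−S)⁺=27.7396, hold=30.9511 ⇒ V=30.9511 continue | (k=3,j=2): S=115.0049, (K−S)⁺=0.0000, hold=11.7296 ⇒ V=11.7296 continue | (k=3,j=3): S=178.0807, (K−S)⁺=0.0000, hold=2.1102 ⇒ V=2.1102 continue  boundary S*=47.9640
step 2: (k=2,j=0): S=59.6850, (K−S)⁺=42.3250, hold=42.7593 ⇒ V=42.7593 continue | (k=2,j=1): S=92.4200, (K−S)⁺=9.5900, hold=21.7027 ⇒ V=21.7027 continue | (k=2,j=2): S=143.1089, (K−S)⁺=0.0000, hold=7.1402 ⇒ V=7.1402 continue  boundary S*=-
step 1: (k=1,j=0): S=74.2704, (K−S)⁺=27.7396, hold=32.5363 ⇒ V=32.5363 continue | (k=1,j=1): S=115.0049, (K−S)⁺=0.0000, hold=14.7142 ⇒ V=14.7142 continue  boundary S*=-
step 0: (k=0,j=0): S=92.4200, (K−S)⁺=9.5900, hold=23.9215 ⇒ V=23.9215 continue  boundary S*=-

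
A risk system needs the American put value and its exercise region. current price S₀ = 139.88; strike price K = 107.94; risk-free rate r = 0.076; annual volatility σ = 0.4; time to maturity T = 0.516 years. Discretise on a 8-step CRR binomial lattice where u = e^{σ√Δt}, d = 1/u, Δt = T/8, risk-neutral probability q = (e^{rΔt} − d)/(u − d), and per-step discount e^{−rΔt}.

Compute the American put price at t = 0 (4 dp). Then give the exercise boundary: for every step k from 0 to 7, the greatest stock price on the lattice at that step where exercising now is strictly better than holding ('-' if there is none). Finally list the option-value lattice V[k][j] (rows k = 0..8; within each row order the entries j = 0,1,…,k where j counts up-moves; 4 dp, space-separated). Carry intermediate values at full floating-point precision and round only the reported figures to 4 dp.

price = 2.7624
boundary = - - - - - 84.1708 76.0401 84.1708
tree:
2.7624
4.5003 1.0432
7.1666 1.8652 0.2274
11.0984 3.2859 0.4559 0.0000
16.6008 5.6782 0.9141 0.0000 0.0000
23.7692 9.5606 1.8327 0.0000 0.0000 0.0000
31.8999 15.5118 3.6743 0.0000 0.0000 0.0000 0.0000
39.2452 23.7692 7.3665 0.0000 0.0000 0.0000 0.0000 0.0000
45.8810 31.8999 14.7691 0.0000 0.0000 0.0000 0.0000 0.0000 0.0000

Δt=0.06450  u=1.10693  d=0.90340  q=0.49877  discount=0.99511
step 8 (expiry): payoffs max(K−S,0) = 45.8810 31.8999 14.7691 0.0000 0.0000 0.0000 0.0000 0.0000 0.0000
step 7: (k=7,j=0): S=68.6948, (K−S)⁺=39.2452, hold=38.7174 ⇒ V=39.2452 exercise | (k=7,j=1): S=84.1708, (K−S)⁺=23.7692, hold=23.2414 ⇒ V=23.7692 exercise | (k=7,j=2): S=103.1333, (K−S)⁺=4.8067, hold=7.3665 ⇒ V=7.3665 continue | (k=7,j=3): S=126.3679, (K−S)⁺=0.0000, hold=0.0000 ⇒ V=0.0000 continue | (k=7,j=4): S=154.8369, (K−S)⁺=0.0000, hold=0.0000 ⇒ V=0.0000 continue | (k=7,j=5): S=189.7196, (K−S)⁺=0.0000, hold=0.0000 ⇒ V=0.0000 continue | (k=7,j=6): S=232.4609, (K−S)⁺=0.0000, hold=0.0000 ⇒ V=0.0000 continue | (k=7,j=7): S=284.8312, (K−S)⁺=0.0000, hold=0.0000 ⇒ V=0.0000 continue  boundary S*=84.1708
step 6: (k=6,j=0): S=76.0401, (K−S)⁺=31.8999, hold=31.3721 ⇒ V=31.8999 exercise | (k=6,j=1): S=93.1709, (K−S)⁺=14.7691, hold=15.5118 ⇒ V=15.5118 continue | (k=6,j=2): S=114.1610, (K−S)⁺=0.0000, hold=3.6743 ⇒ V=3.6743 continue | (k=6,j=3): S=139.8800, (K−S)⁺=0.0000, hold=0.0000 ⇒ V=0.0000 continue | (k=6,j=4): S=171.3931, (K−S)⁺=0.0000, hold=0.0000 ⇒ V=0.0000 continue | (k=6,j=5): S=210.0057, (K−S)⁺=0.0000, hold=0.0000 ⇒ V=0.0000 continue | (k=6,j=6): S=257.3171, (K−S)⁺=0.0000, hold=0.0000 ⇒ V=0.0000 continue  boundary S*=76.0401
step 5: (k=5,j=0): S=84.1708, (K−S)⁺=23.7692, hold=23.6100 ⇒ V=23.7692 exercise | (k=5,j=1): S=103.1333, (K−S)⁺=4.8067, hold=9.5606 ⇒ V=9.5606 continue | (k=5,j=2): S=126.3679, (K−S)⁺=0.0000, hold=1.8327 ⇒ V=1.8327 continue | (k=5,j=3): S=154.8369, (K−S)⁺=0.0000, hold=0.0000 ⇒ V=0.0000 continue | (k=5,j=4): S=189.7196, (K−S)⁺=0.0000, hold=0.0000 ⇒ V=0.0000 continue | (k=5,j=5): S=232.4609, (K−S)⁺=0.0000, hold=0.0000 ⇒ V=0.0000 continue  boundary S*=84.1708
step 4: (k=4,j=0): S=93.1709, (K−S)⁺=14.7691, hold=16.6008 ⇒ V=16.6008 continue | (k=4,j=1): S=114.1610, (K−S)⁺=0.0000, hold=5.6782 ⇒ V=5.6782 continue | (k=4,j=2): S=139.8800, (K−S)⁺=0.0000, hold=0.9141 ⇒ V=0.9141 continue | (k=4,j=3): S=171.3931, (K−S)⁺=0.0000, hold=0.0000 ⇒ V=0.0000 continue | (k=4,j=4): S=210.0057, (K−S)⁺=0.0000, hold=0.0000 ⇒ V=0.0000 continue  boundary S*=-
step 3: (k=3,j=0): S=103.1333, (K−S)⁺=4.8067, hold=11.0984 ⇒ V=11.0984 continue | (k=3,j=1): S=126.3679, (K−S)⁺=0.0000, hold=3.2859 ⇒ V=3.2859 continue | (k=3,j=2): S=154.8369, (K−S)⁺=0.0000, hold=0.4559 ⇒ V=0.4559 continue | (k=3,j=3): S=189.7196, (K−S)⁺=0.0000, hold=0.0000 ⇒ V=0.0000 continue  boundary S*=-
step 2: (k=2,j=0): S=114.1610, (K−S)⁺=0.0000, hold=7.1666 ⇒ V=7.1666 continue | (k=2,j=1): S=139.8800, (K−S)⁺=0.0000, hold=1.8652 ⇒ V=1.8652 continue | (k=2,j=2): S=171.3931, (K−S)⁺=0.0000, hold=0.2274 ⇒ V=0.2274 continue  boundary S*=-
step 1: (k=1,j=0): S=126.3679, (K−S)⁺=0.0000, hold=4.5003 ⇒ V=4.5003 continue | (k=1,j=1): S=154.8369, (K−S)⁺=0.0000, hold=1.0432 ⇒ V=1.0432 continue  boundary S*=-
step 0: (k=0,j=0): S=139.8800, (K−S)⁺=0.0000, hold=2.7624 ⇒ V=2.7624 continue  boundary S*=-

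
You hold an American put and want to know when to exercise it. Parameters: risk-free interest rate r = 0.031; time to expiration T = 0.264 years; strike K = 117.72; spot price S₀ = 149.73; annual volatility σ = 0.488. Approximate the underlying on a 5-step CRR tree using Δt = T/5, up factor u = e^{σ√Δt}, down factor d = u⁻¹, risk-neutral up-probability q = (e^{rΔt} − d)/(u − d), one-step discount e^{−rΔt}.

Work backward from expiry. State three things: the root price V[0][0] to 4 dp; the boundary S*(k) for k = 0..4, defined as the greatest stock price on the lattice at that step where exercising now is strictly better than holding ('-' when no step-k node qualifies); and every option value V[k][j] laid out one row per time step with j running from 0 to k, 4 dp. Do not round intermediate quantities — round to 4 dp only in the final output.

Δt=0.05280  u=1.11866  d=0.89392  q=0.47928  discount=0.99836
step 5 (expiry): payoffs max(K−S,0) = 32.2501 10.7624 0.0000 0.0000 0.0000 0.0000
step 4: (k=4,j=0): S=95.6120, (K−S)⁺=22.1080, hold=21.9155 ⇒ V=22.1080 exercise | (k=4,j=1): S=119.6494, (K−S)⁺=0.0000, hold=5.5950 ⇒ V=5.5950 continue | (k=4,j=2): S=149.7300, (K−S)⁺=0.0000, hold=0.0000 ⇒ V=0.0000 continue | (k=4,j=3): S=187.3730, (K−S)⁺=0.0000, hold=0.0000 ⇒ V=0.0000 continue | (k=4,j=4): S=234.4797, (K−S)⁺=0.0000, hold=0.0000 ⇒ V=0.0000 continue  boundary S*=95.6120
step 3: (k=3,j=0): S=106.9576, (K−S)⁺=10.7624, hold=14.1704 ⇒ V=14.1704 continue | (k=3,j=1): S=133.8473, (K−S)⁺=0.0000, hold=2.9086 ⇒ V=2.9086 continue | (k=3,j=2): S=167.4974, (K−S)⁺=0.0000, hold=0.0000 ⇒ V=0.0000 continue | (k=3,j=3): S=209.6072, (K−S)⁺=0.0000, hold=0.0000 ⇒ V=0.0000 continue  boundary S*=-
step 2: (k=2,j=0): S=119.6494, (K−S)⁺=0.0000, hold=8.7584 ⇒ V=8.7584 continue | (k=2,j=1): S=149.7300, (K−S)⁺=0.0000, hold=1.5121 ⇒ V=1.5121 continue | (k=2,j=2): S=187.3730, (K−S)⁺=0.0000, hold=0.0000 ⇒ V=0.0000 continue  boundary S*=-
step 1: (k=1,j=0): S=133.8473, (K−S)⁺=0.0000, hold=5.2767 ⇒ V=5.2767 continue | (k=1,j=1): S=167.4974, (K−S)⁺=0.0000, hold=0.7861 ⇒ V=0.7861 continue  boundary S*=-
step 0: (k=0,j=0): S=149.7300, (K−S)⁺=0.0000, hold=3.1193 ⇒ V=3.1193 continue  boundary S*=-

price = 3.1193
boundary = - - - - 95.6120
tree:
3.1193
5.2767 0.7861
8.7584 1.5121 0.0000
14.1704 2.9086 0.0000 0.0000
22.1080 5.5950 0.0000 0.0000 0.0000
32.2501 10.7624 0.0000 0.0000 0.0000 0.0000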